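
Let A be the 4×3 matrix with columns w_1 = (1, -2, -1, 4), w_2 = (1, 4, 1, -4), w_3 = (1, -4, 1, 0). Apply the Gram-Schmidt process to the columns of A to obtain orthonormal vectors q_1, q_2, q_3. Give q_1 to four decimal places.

q_1 = w_1/‖w_1‖ = (1, -2, -1, 4)/4.6904 = (0.2132, -0.4264, -0.2132, 0.8528).

q_1 = (0.2132, -0.4264, -0.2132, 0.8528)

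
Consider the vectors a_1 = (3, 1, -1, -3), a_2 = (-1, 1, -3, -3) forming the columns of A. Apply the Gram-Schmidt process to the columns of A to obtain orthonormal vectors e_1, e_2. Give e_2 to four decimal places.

a_1 = (3, 1, -1, -3); ‖a_1‖ = 4.4721, so e_1 = (0.6708, 0.2236, -0.2236, -0.6708).
e_1·a_2 = 0.6708·(-1) + 0.2236·1 + (-0.2236)·(-3) + (-0.6708)·(-3) = 2.2361.
u_2 = a_2 − 2.2361·e_1 = (-2.5000, 0.5000, -2.5000, -1.5000).
‖u_2‖ = 3.8730, so e_2 = (-0.6455, 0.1291, -0.6455, -0.3873).

e_2 = (-0.6455, 0.1291, -0.6455, -0.3873)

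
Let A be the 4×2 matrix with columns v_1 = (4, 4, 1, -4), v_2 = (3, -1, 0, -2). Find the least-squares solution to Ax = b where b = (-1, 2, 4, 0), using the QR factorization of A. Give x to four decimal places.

q_1 = v_1/‖v_1‖ = (4, 4, 1, -4)/7.0000 = (0.5714, 0.5714, 0.1429, -0.5714).
r_{12} = q_1·v_2 = 2.2857.
u_2 = v_2 − 2.2857·q_1 = (1.6939, -2.3061, -0.3265, -0.6939).
‖u_2‖ = 2.9623, so q_2 = (0.5718, -0.7785, -0.1102, -0.2342).
Qᵀb = (1.1429, -2.5697).
Back-substitute: x_2 = -2.5697/2.9623 = -0.8674.
x_1 = (1.1429 − 2.2857·(-0.8674))/7.0000 = 0.4465.

x = (0.4465, -0.8674)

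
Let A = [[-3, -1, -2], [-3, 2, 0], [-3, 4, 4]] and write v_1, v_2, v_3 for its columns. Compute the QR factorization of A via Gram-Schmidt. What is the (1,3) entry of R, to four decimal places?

v_1 = (-3, -3, -3); ‖v_1‖ = 5.1962, so q_1 = (-0.5774, -0.5774, -0.5774).
r_{13} = q_1·v_3 = -1.1547.

r_{13} = -1.1547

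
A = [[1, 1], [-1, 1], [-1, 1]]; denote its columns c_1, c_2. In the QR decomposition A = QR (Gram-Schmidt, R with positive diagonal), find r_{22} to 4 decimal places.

q_1 = c_1/‖c_1‖ = (1, -1, -1)/1.7321 = (0.5774, -0.5774, -0.5774).
r_{12} = q_1·c_2 = -0.5774.
u_2 = c_2 + 0.5774·q_1 = (1.3333, 0.6667, 0.6667).
r_{22} = ‖u_2‖ = 1.6330.

r_{22} = 1.6330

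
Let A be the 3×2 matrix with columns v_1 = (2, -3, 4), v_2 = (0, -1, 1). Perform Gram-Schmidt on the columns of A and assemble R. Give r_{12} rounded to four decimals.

r_{12} = 1.2999

v_1 = (2, -3, 4); ‖v_1‖ = 5.3852, so q_1 = (0.3714, -0.5571, 0.7428).
r_{12} = q_1·v_2 = 1.2999.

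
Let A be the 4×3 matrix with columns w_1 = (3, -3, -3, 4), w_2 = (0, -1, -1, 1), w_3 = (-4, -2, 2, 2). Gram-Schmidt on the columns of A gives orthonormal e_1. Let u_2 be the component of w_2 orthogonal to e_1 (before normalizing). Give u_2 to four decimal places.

u_2 = (-0.6977, -0.3023, -0.3023, 0.0698)

e_1 = w_1/‖w_1‖ = (3, -3, -3, 4)/6.5574 = (0.4575, -0.4575, -0.4575, 0.6100).
r_{12} = e_1·w_2 = 1.5250.
u_2 = w_2 − 1.5250·e_1 = (-0.6977, -0.3023, -0.3023, 0.0698).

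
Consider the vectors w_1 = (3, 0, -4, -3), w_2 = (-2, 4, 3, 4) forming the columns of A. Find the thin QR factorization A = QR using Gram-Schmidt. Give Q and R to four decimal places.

w_1 = (3, 0, -4, -3); ‖w_1‖ = 5.8310, so q_1 = (0.5145, 0.0000, -0.6860, -0.5145).
q_1·w_2 = 0.5145·(-2) + 0.0000·4 + (-0.6860)·3 + (-0.5145)·4 = -5.1450.
u_2 = w_2 + 5.1450·q_1 = (0.6471, 4.0000, -0.5294, 1.3529).
‖u_2‖ = 4.3046, so q_2 = (0.1503, 0.9292, -0.1230, 0.3143).

Q = [[0.5145, 0.1503], [0.0000, 0.9292], [-0.6860, -0.1230], [-0.5145, 0.3143]], R = [[5.8310, -5.1450], [0.0000, 4.3046]]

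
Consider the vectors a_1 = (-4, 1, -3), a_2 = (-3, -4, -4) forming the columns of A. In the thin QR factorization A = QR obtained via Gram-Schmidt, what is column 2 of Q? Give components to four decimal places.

e_1 = a_1/‖a_1‖ = (-4, 1, -3)/5.0990 = (-0.7845, 0.1961, -0.5883).
r_{12} = e_1·a_2 = 3.9223.
u_2 = a_2 − 3.9223·e_1 = (0.0769, -4.7692, -1.6923).
‖u_2‖ = 5.0612, so e_2 = (0.0152, -0.9423, -0.3344).

e_2 = (0.0152, -0.9423, -0.3344)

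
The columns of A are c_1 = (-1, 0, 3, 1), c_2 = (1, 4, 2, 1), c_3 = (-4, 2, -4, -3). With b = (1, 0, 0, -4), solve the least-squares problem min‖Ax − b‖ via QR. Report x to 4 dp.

x = (-0.3612, -0.0099, 0.0879)

e_1 = c_1/‖c_1‖ = (-1, 0, 3, 1)/3.3166 = (-0.3015, 0.0000, 0.9045, 0.3015).
r_{12} = e_1·c_2 = 1.8091.
u_2 = c_2 − 1.8091·e_1 = (1.5455, 4.0000, 0.3636, 0.4545).
‖u_2‖ = 4.3275, so e_2 = (0.3571, 0.9243, 0.0840, 0.1050).
r_{13} = e_1·c_3 = -3.3166; r_{23} = e_2·c_3 = -0.2311.
u_3 = c_3 + 3.3166·e_1 + 0.2311·e_2 = (-4.9175, 2.2136, -0.9806, -1.9757).
‖u_3‖ = 5.8264, so e_3 = (-0.8440, 0.3799, -0.1683, -0.3391).
Qᵀb = (-1.5076, -0.0630, 0.5124).
Back-substitute: x_3 = 0.5124/5.8264 = 0.0879.
x_2 = (-0.0630 + 0.2311·0.0879)/4.3275 = -0.0099.
x_1 = (-1.5076 − 1.8091·(-0.0099) + 3.3166·0.0879)/3.3166 = -0.3612.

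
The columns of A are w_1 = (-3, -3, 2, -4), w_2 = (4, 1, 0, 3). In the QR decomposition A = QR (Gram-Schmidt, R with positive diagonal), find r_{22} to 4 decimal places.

w_1 = (-3, -3, 2, -4); ‖w_1‖ = 6.1644, so e_1 = (-0.4867, -0.4867, 0.3244, -0.6489).
e_1·w_2 = (-0.4867)·4 + (-0.4867)·1 + 0.3244·0 + (-0.6489)·3 = -4.3800.
u_2 = w_2 + 4.3800·e_1 = (1.8684, -1.1316, 1.4211, 0.1579).
r_{22} = ‖u_2‖ = 2.6107.

r_{22} = 2.6107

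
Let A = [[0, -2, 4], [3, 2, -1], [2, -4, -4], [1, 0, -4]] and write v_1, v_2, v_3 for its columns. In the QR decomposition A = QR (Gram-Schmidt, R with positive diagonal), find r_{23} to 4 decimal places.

v_1 = (0, 3, 2, 1); ‖v_1‖ = 3.7417, so q_1 = (0.0000, 0.8018, 0.5345, 0.2673).
q_1·v_2 = 0.0000·(-2) + 0.8018·2 + 0.5345·(-4) + 0.2673·0 = -0.5345.
u_2 = v_2 + 0.5345·q_1 = (-2.0000, 2.4286, -3.7143, 0.1429).
‖u_2‖ = 4.8697, so q_2 = (-0.4107, 0.4987, -0.7627, 0.0293).
r_{23} = q_2·v_3 = 0.7921.

r_{23} = 0.7921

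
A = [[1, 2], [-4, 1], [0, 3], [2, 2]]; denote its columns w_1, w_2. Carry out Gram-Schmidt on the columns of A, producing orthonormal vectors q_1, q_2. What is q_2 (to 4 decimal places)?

q_2 = (0.4514, 0.3272, 0.7109, 0.4288)

w_1 = (1, -4, 0, 2); ‖w_1‖ = 4.5826, so q_1 = (0.2182, -0.8729, 0.0000, 0.4364).
q_1·w_2 = 0.2182·2 + (-0.8729)·1 + 0.0000·3 + 0.4364·2 = 0.4364.
u_2 = w_2 − 0.4364·q_1 = (1.9048, 1.3810, 3.0000, 1.8095).
‖u_2‖ = 4.2201, so q_2 = (0.4514, 0.3272, 0.7109, 0.4288).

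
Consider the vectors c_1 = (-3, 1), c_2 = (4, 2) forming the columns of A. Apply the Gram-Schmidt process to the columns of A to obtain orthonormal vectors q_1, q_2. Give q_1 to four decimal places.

q_1 = (-0.9487, 0.3162)

c_1 = (-3, 1); ‖c_1‖ = 3.1623, so q_1 = (-0.9487, 0.3162).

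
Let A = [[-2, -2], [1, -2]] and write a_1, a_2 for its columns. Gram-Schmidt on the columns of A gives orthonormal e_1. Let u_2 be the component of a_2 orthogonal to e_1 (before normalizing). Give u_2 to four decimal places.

u_2 = (-1.2000, -2.4000)

e_1 = a_1/‖a_1‖ = (-2, 1)/2.2361 = (-0.8944, 0.4472).
r_{12} = e_1·a_2 = 0.8944.
u_2 = a_2 − 0.8944·e_1 = (-1.2000, -2.4000).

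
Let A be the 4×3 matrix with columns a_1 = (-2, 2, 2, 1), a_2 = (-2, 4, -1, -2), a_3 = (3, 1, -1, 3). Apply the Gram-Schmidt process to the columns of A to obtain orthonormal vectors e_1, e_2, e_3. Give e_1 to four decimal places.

e_1 = a_1/‖a_1‖ = (-2, 2, 2, 1)/3.6056 = (-0.5547, 0.5547, 0.5547, 0.2774).

e_1 = (-0.5547, 0.5547, 0.5547, 0.2774)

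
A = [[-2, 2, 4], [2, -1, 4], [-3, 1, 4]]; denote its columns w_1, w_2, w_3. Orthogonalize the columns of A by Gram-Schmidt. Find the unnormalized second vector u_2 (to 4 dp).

u_2 = (0.9412, 0.0588, -0.5882)

w_1 = (-2, 2, -3); ‖w_1‖ = 4.1231, so e_1 = (-0.4851, 0.4851, -0.7276).
e_1·w_2 = (-0.4851)·2 + 0.4851·(-1) + (-0.7276)·1 = -2.1828.
u_2 = w_2 + 2.1828·e_1 = (0.9412, 0.0588, -0.5882).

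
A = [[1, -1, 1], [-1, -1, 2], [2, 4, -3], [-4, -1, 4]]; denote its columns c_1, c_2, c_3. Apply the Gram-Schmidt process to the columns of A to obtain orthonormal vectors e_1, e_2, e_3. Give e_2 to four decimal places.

c_1 = (1, -1, 2, -4); ‖c_1‖ = 4.6904, so e_1 = (0.2132, -0.2132, 0.4264, -0.8528).
e_1·c_2 = 0.2132·(-1) + (-0.2132)·(-1) + 0.4264·4 + (-0.8528)·(-1) = 2.5584.
u_2 = c_2 − 2.5584·e_1 = (-1.5455, -0.4545, 2.9091, 1.1818).
‖u_2‖ = 3.5291, so e_2 = (-0.4379, -0.1288, 0.8243, 0.3349).

e_2 = (-0.4379, -0.1288, 0.8243, 0.3349)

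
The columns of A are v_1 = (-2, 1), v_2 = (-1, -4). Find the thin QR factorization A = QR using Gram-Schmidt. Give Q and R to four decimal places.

Q = [[-0.8944, -0.4472], [0.4472, -0.8944]], R = [[2.2361, -0.8944], [0.0000, 4.0249]]

q_1 = v_1/‖v_1‖ = (-2, 1)/2.2361 = (-0.8944, 0.4472).
r_{12} = q_1·v_2 = -0.8944.
u_2 = v_2 + 0.8944·q_1 = (-1.8000, -3.6000).
‖u_2‖ = 4.0249, so q_2 = (-0.4472, -0.8944).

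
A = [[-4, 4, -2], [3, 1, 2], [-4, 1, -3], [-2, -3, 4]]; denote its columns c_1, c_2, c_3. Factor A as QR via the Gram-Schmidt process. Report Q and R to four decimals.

Q = [[-0.5963, 0.6129, 0.4374], [0.4472, 0.3515, 0.5215], [-0.5963, 0.0045, -0.3641], [-0.2981, -0.7076, 0.6357]], R = [[6.7082, -1.6398, 2.6833], [0.0000, 4.9306, -3.3667], [0.0000, 0.0000, 3.8033]]

e_1 = c_1/‖c_1‖ = (-4, 3, -4, -2)/6.7082 = (-0.5963, 0.4472, -0.5963, -0.2981).
r_{12} = e_1·c_2 = -1.6398.
u_2 = c_2 + 1.6398·e_1 = (3.0222, 1.7333, 0.0222, -3.4889).
‖u_2‖ = 4.9306, so e_2 = (0.6129, 0.3515, 0.0045, -0.7076).
r_{13} = e_1·c_3 = 2.6833; r_{23} = e_2·c_3 = -3.3667.
u_3 = c_3 − 2.6833·e_1 + 3.3667·e_2 = (1.6636, 1.9835, -1.3848, 2.4177).
‖u_3‖ = 3.8033, so e_3 = (0.4374, 0.5215, -0.3641, 0.6357).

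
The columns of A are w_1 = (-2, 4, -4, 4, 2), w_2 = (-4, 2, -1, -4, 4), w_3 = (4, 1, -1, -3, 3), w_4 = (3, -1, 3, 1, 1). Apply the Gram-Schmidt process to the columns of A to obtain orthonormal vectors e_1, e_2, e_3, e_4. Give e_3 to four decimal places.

e_3 = (0.8184, 0.2022, -0.2450, -0.2440, 0.4121)

w_1 = (-2, 4, -4, 4, 2); ‖w_1‖ = 7.4833, so e_1 = (-0.2673, 0.5345, -0.5345, 0.5345, 0.2673).
e_1·w_2 = (-0.2673)·(-4) + 0.5345·2 + (-0.5345)·(-1) + 0.5345·(-4) + 0.2673·4 = 1.6036.
u_2 = w_2 − 1.6036·e_1 = (-3.5714, 1.1429, -0.1429, -4.8571, 3.5714).
‖u_2‖ = 7.1013, so e_2 = (-0.5029, 0.1609, -0.0201, -0.6840, 0.5029).
e_1·w_3 = (-0.2673)·4 + 0.5345·1 + (-0.5345)·(-1) + 0.5345·(-3) + 0.2673·3 = -0.8018; e_2·w_3 = (-0.5029)·4 + 0.1609·1 + (-0.0201)·(-1) + (-0.6840)·(-3) + 0.5029·3 = 1.7301.
u_3 = w_3 + 0.8018·e_1 − 1.7301·e_2 = (4.6558, 1.1501, -1.3938, -1.3881, 2.3442).
‖u_3‖ = 5.6889, so e_3 = (0.8184, 0.2022, -0.2450, -0.2440, 0.4121).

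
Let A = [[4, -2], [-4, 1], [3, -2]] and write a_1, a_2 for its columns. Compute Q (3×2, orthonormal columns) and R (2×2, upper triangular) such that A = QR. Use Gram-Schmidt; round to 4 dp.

a_1 = (4, -4, 3); ‖a_1‖ = 6.4031, so q_1 = (0.6247, -0.6247, 0.4685).
q_1·a_2 = 0.6247·(-2) + (-0.6247)·1 + 0.4685·(-2) = -2.8111.
u_2 = a_2 + 2.8111·q_1 = (-0.2439, -0.7561, -0.6829).
‖u_2‖ = 1.0476, so q_2 = (-0.2328, -0.7217, -0.6519).

Q = [[0.6247, -0.2328], [-0.6247, -0.7217], [0.4685, -0.6519]], R = [[6.4031, -2.8111], [0.0000, 1.0476]]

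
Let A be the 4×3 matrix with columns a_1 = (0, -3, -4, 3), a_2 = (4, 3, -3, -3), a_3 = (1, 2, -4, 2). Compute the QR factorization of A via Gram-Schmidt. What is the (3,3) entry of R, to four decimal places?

r_{33} = 3.0037

q_1 = a_1/‖a_1‖ = (0, -3, -4, 3)/5.8310 = (0.0000, -0.5145, -0.6860, 0.5145).
r_{12} = q_1·a_2 = -1.0290.
u_2 = a_2 + 1.0290·q_1 = (4.0000, 2.4706, -3.7059, -2.4706).
‖u_2‖ = 6.4762, so q_2 = (0.6176, 0.3815, -0.5722, -0.3815).
r_{13} = q_1·a_3 = 2.7440; r_{23} = q_2·a_3 = 2.9066.
u_3 = a_3 − 2.7440·q_1 − 2.9066·q_2 = (-0.7952, 2.3029, -0.4544, 1.6971).
r_{33} = ‖u_3‖ = 3.0037.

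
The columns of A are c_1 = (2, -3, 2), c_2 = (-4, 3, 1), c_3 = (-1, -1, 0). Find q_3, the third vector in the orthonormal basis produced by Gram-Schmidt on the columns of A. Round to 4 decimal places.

q_3 = (-0.6110, -0.6788, -0.4073)

c_1 = (2, -3, 2); ‖c_1‖ = 4.1231, so q_1 = (0.4851, -0.7276, 0.4851).
q_1·c_2 = 0.4851·(-4) + (-0.7276)·3 + 0.4851·1 = -3.6380.
u_2 = c_2 + 3.6380·q_1 = (-2.2353, 0.3529, 2.7647).
‖u_2‖ = 3.5728, so q_2 = (-0.6256, 0.0988, 0.7738).
q_1·c_3 = 0.4851·(-1) + (-0.7276)·(-1) + 0.4851·0 = 0.2425; q_2·c_3 = (-0.6256)·(-1) + 0.0988·(-1) + 0.7738·0 = 0.5269.
u_3 = c_3 − 0.2425·q_1 − 0.5269·q_2 = (-0.7880, -0.8756, -0.5253).
‖u_3‖ = 1.2898, so q_3 = (-0.6110, -0.6788, -0.4073).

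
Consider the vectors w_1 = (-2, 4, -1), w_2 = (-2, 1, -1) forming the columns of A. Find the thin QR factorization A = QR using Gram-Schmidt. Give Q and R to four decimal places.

w_1 = (-2, 4, -1); ‖w_1‖ = 4.5826, so q_1 = (-0.4364, 0.8729, -0.2182).
q_1·w_2 = (-0.4364)·(-2) + 0.8729·1 + (-0.2182)·(-1) = 1.9640.
u_2 = w_2 − 1.9640·q_1 = (-1.1429, -0.7143, -0.5714).
‖u_2‖ = 1.4639, so q_2 = (-0.7807, -0.4880, -0.3904).

Q = [[-0.4364, -0.7807], [0.8729, -0.4880], [-0.2182, -0.3904]], R = [[4.5826, 1.9640], [0.0000, 1.4639]]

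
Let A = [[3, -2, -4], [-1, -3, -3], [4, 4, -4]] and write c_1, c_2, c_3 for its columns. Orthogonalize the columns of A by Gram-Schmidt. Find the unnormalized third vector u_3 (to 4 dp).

u_3 = (0.9846, -2.4615, -1.3538)

q_1 = c_1/‖c_1‖ = (3, -1, 4)/5.0990 = (0.5883, -0.1961, 0.7845).
r_{12} = q_1·c_2 = 2.5495.
u_2 = c_2 − 2.5495·q_1 = (-3.5000, -2.5000, 2.0000).
‖u_2‖ = 4.7434, so q_2 = (-0.7379, -0.5270, 0.4216).
r_{13} = q_1·c_3 = -4.9029; r_{23} = q_2·c_3 = 2.8460.
u_3 = c_3 + 4.9029·q_1 − 2.8460·q_2 = (0.9846, -2.4615, -1.3538).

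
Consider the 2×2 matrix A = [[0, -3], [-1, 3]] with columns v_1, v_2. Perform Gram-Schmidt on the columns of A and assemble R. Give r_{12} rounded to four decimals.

v_1 = (0, -1); ‖v_1‖ = 1.0000, so e_1 = (0.0000, -1.0000).
r_{12} = e_1·v_2 = -3.0000.

r_{12} = -3.0000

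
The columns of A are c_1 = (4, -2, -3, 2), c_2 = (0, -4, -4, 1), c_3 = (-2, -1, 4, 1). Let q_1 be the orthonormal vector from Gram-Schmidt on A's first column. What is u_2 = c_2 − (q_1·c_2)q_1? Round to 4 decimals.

u_2 = (-2.6667, -2.6667, -2.0000, -0.3333)

c_1 = (4, -2, -3, 2); ‖c_1‖ = 5.7446, so q_1 = (0.6963, -0.3482, -0.5222, 0.3482).
q_1·c_2 = 0.6963·0 + (-0.3482)·(-4) + (-0.5222)·(-4) + 0.3482·1 = 3.8297.
u_2 = c_2 − 3.8297·q_1 = (-2.6667, -2.6667, -2.0000, -0.3333).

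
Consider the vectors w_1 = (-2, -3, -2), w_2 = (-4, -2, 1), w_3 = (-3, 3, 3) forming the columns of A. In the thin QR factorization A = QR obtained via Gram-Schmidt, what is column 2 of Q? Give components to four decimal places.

w_1 = (-2, -3, -2); ‖w_1‖ = 4.1231, so e_1 = (-0.4851, -0.7276, -0.4851).
e_1·w_2 = (-0.4851)·(-4) + (-0.7276)·(-2) + (-0.4851)·1 = 2.9104.
u_2 = w_2 − 2.9104·e_1 = (-2.5882, 0.1176, 2.4118).
‖u_2‖ = 3.5397, so e_2 = (-0.7312, 0.0332, 0.6813).

e_2 = (-0.7312, 0.0332, 0.6813)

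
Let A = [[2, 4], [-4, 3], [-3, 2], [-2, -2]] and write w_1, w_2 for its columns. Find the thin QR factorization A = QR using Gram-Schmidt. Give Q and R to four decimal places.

Q = [[0.3482, 0.7725], [-0.6963, 0.4023], [-0.5222, 0.2575], [-0.3482, -0.4184]], R = [[5.7446, -1.0445], [0.0000, 5.6488]]

q_1 = w_1/‖w_1‖ = (2, -4, -3, -2)/5.7446 = (0.3482, -0.6963, -0.5222, -0.3482).
r_{12} = q_1·w_2 = -1.0445.
u_2 = w_2 + 1.0445·q_1 = (4.3636, 2.2727, 1.4545, -2.3636).
‖u_2‖ = 5.6488, so q_2 = (0.7725, 0.4023, 0.2575, -0.4184).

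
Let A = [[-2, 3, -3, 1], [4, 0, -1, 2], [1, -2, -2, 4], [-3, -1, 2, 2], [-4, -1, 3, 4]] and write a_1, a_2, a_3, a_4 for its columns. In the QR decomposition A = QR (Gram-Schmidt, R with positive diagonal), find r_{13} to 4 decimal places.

q_1 = a_1/‖a_1‖ = (-2, 4, 1, -3, -4)/6.7823 = (-0.2949, 0.5898, 0.1474, -0.4423, -0.5898).
r_{13} = q_1·a_3 = -2.6540.

r_{13} = -2.6540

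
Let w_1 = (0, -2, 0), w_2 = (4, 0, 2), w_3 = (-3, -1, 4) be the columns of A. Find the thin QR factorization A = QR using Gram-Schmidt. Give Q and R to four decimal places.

Q = [[0.0000, 0.8944, -0.4472], [-1.0000, 0.0000, 0.0000], [0.0000, 0.4472, 0.8944]], R = [[2.0000, 0.0000, 1.0000], [0.0000, 4.4721, -0.8944], [0.0000, 0.0000, 4.9193]]

q_1 = w_1/‖w_1‖ = (0, -2, 0)/2.0000 = (0.0000, -1.0000, 0.0000).
r_{12} = q_1·w_2 = 0.0000.
u_2 = w_2 + 0.0000·q_1 = (4.0000, 0.0000, 2.0000).
‖u_2‖ = 4.4721, so q_2 = (0.8944, 0.0000, 0.4472).
r_{13} = q_1·w_3 = 1.0000; r_{23} = q_2·w_3 = -0.8944.
u_3 = w_3 − 1.0000·q_1 + 0.8944·q_2 = (-2.2000, 0.0000, 4.4000).
‖u_3‖ = 4.9193, so q_3 = (-0.4472, 0.0000, 0.8944).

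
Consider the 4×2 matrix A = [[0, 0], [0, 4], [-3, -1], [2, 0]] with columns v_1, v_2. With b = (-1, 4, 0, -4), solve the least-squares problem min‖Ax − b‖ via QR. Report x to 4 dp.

x = (-0.8679, 1.0943)

e_1 = v_1/‖v_1‖ = (0, 0, -3, 2)/3.6056 = (0.0000, 0.0000, -0.8321, 0.5547).
r_{12} = e_1·v_2 = 0.8321.
u_2 = v_2 − 0.8321·e_1 = (0.0000, 4.0000, -0.3077, -0.4615).
‖u_2‖ = 4.0383, so e_2 = (0.0000, 0.9905, -0.0762, -0.1143).
Qᵀb = (-2.2188, 4.4192).
Back-substitute: x_2 = 4.4192/4.0383 = 1.0943.
x_1 = (-2.2188 − 0.8321·1.0943)/3.6056 = -0.8679.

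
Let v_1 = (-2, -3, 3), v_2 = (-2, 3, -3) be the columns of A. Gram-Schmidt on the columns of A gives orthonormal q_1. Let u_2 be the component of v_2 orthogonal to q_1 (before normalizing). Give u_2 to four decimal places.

u_2 = (-3.2727, 1.0909, -1.0909)

q_1 = v_1/‖v_1‖ = (-2, -3, 3)/4.6904 = (-0.4264, -0.6396, 0.6396).
r_{12} = q_1·v_2 = -2.9848.
u_2 = v_2 + 2.9848·q_1 = (-3.2727, 1.0909, -1.0909).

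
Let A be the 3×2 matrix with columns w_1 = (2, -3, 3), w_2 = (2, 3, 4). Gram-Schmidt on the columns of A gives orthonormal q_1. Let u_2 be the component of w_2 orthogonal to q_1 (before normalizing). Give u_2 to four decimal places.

w_1 = (2, -3, 3); ‖w_1‖ = 4.6904, so q_1 = (0.4264, -0.6396, 0.6396).
q_1·w_2 = 0.4264·2 + (-0.6396)·3 + 0.6396·4 = 1.4924.
u_2 = w_2 − 1.4924·q_1 = (1.3636, 3.9545, 3.0455).

u_2 = (1.3636, 3.9545, 3.0455)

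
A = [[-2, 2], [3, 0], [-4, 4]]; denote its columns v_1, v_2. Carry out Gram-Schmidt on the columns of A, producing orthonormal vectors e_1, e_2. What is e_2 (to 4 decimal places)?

e_2 = (0.2491, 0.8305, 0.4983)

e_1 = v_1/‖v_1‖ = (-2, 3, -4)/5.3852 = (-0.3714, 0.5571, -0.7428).
r_{12} = e_1·v_2 = -3.7139.
u_2 = v_2 + 3.7139·e_1 = (0.6207, 2.0690, 1.2414).
‖u_2‖ = 2.4914, so e_2 = (0.2491, 0.8305, 0.4983).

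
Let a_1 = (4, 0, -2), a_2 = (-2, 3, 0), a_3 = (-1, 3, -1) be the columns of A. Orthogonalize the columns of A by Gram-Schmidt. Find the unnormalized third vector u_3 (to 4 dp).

q_1 = a_1/‖a_1‖ = (4, 0, -2)/4.4721 = (0.8944, 0.0000, -0.4472).
r_{12} = q_1·a_2 = -1.7889.
u_2 = a_2 + 1.7889·q_1 = (-0.4000, 3.0000, -0.8000).
‖u_2‖ = 3.1305, so q_2 = (-0.1278, 0.9583, -0.2556).
r_{13} = q_1·a_3 = -0.4472; r_{23} = q_2·a_3 = 3.2583.
u_3 = a_3 + 0.4472·q_1 − 3.2583·q_2 = (-0.1837, -0.1224, -0.3673).

u_3 = (-0.1837, -0.1224, -0.3673)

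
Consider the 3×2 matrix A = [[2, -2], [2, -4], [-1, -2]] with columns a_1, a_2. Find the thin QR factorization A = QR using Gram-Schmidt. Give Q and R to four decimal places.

a_1 = (2, 2, -1); ‖a_1‖ = 3.0000, so e_1 = (0.6667, 0.6667, -0.3333).
e_1·a_2 = 0.6667·(-2) + 0.6667·(-4) + (-0.3333)·(-2) = -3.3333.
u_2 = a_2 + 3.3333·e_1 = (0.2222, -1.7778, -3.1111).
‖u_2‖ = 3.5901, so e_2 = (0.0619, -0.4952, -0.8666).

Q = [[0.6667, 0.0619], [0.6667, -0.4952], [-0.3333, -0.8666]], R = [[3.0000, -3.3333], [0.0000, 3.5901]]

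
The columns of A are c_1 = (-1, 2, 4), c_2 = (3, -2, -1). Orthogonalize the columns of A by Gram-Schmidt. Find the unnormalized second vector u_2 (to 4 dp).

c_1 = (-1, 2, 4); ‖c_1‖ = 4.5826, so q_1 = (-0.2182, 0.4364, 0.8729).
q_1·c_2 = (-0.2182)·3 + 0.4364·(-2) + 0.8729·(-1) = -2.4004.
u_2 = c_2 + 2.4004·q_1 = (2.4762, -0.9524, 1.0952).

u_2 = (2.4762, -0.9524, 1.0952)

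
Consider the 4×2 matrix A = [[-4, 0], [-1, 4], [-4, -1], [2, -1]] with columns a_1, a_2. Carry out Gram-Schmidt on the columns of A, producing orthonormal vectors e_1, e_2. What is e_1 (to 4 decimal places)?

a_1 = (-4, -1, -4, 2); ‖a_1‖ = 6.0828, so e_1 = (-0.6576, -0.1644, -0.6576, 0.3288).

e_1 = (-0.6576, -0.1644, -0.6576, 0.3288)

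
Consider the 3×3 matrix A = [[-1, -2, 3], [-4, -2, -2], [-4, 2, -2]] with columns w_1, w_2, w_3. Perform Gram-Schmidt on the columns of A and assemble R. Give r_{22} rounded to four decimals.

r_{22} = 3.4466

q_1 = w_1/‖w_1‖ = (-1, -4, -4)/5.7446 = (-0.1741, -0.6963, -0.6963).
r_{12} = q_1·w_2 = 0.3482.
u_2 = w_2 − 0.3482·q_1 = (-1.9394, -1.7576, 2.2424).
r_{22} = ‖u_2‖ = 3.4466.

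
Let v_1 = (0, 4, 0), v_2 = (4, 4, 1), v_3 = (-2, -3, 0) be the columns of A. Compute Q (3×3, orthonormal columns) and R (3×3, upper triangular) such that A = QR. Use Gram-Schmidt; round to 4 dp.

Q = [[0.0000, 0.9701, -0.2425], [1.0000, 0.0000, 0.0000], [0.0000, 0.2425, 0.9701]], R = [[4.0000, 4.0000, -3.0000], [0.0000, 4.1231, -1.9403], [0.0000, 0.0000, 0.4851]]

v_1 = (0, 4, 0); ‖v_1‖ = 4.0000, so q_1 = (0.0000, 1.0000, 0.0000).
q_1·v_2 = 0.0000·4 + 1.0000·4 + 0.0000·1 = 4.0000.
u_2 = v_2 − 4.0000·q_1 = (4.0000, 0.0000, 1.0000).
‖u_2‖ = 4.1231, so q_2 = (0.9701, 0.0000, 0.2425).
q_1·v_3 = 0.0000·(-2) + 1.0000·(-3) + 0.0000·0 = -3.0000; q_2·v_3 = 0.9701·(-2) + 0.0000·(-3) + 0.2425·0 = -1.9403.
u_3 = v_3 + 3.0000·q_1 + 1.9403·q_2 = (-0.1176, 0.0000, 0.4706).
‖u_3‖ = 0.4851, so q_3 = (-0.2425, 0.0000, 0.9701).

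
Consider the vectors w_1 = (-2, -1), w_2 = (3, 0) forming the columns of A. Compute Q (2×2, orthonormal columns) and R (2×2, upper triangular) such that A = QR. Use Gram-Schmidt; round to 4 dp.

Q = [[-0.8944, 0.4472], [-0.4472, -0.8944]], R = [[2.2361, -2.6833], [0.0000, 1.3416]]

w_1 = (-2, -1); ‖w_1‖ = 2.2361, so q_1 = (-0.8944, -0.4472).
q_1·w_2 = (-0.8944)·3 + (-0.4472)·0 = -2.6833.
u_2 = w_2 + 2.6833·q_1 = (0.6000, -1.2000).
‖u_2‖ = 1.3416, so q_2 = (0.4472, -0.8944).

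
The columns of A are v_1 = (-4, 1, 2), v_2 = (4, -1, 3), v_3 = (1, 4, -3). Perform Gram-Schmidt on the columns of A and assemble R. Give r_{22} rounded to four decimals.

r_{22} = 4.4987

v_1 = (-4, 1, 2); ‖v_1‖ = 4.5826, so e_1 = (-0.8729, 0.2182, 0.4364).
e_1·v_2 = (-0.8729)·4 + 0.2182·(-1) + 0.4364·3 = -2.4004.
u_2 = v_2 + 2.4004·e_1 = (1.9048, -0.4762, 4.0476).
r_{22} = ‖u_2‖ = 4.4987.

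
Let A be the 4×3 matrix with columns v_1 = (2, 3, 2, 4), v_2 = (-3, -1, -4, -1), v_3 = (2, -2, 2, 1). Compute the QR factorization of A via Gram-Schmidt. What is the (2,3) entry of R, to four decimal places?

r_{23} = -2.4864

e_1 = v_1/‖v_1‖ = (2, 3, 2, 4)/5.7446 = (0.3482, 0.5222, 0.3482, 0.6963).
r_{12} = e_1·v_2 = -3.6556.
u_2 = v_2 + 3.6556·e_1 = (-1.7273, 0.9091, -2.7273, 1.5455).
‖u_2‖ = 3.6927, so e_2 = (-0.4677, 0.2462, -0.7385, 0.4185).
r_{23} = e_2·v_3 = -2.4864.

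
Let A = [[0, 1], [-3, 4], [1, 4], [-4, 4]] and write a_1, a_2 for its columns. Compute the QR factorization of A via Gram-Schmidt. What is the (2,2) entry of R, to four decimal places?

r_{22} = 5.1813

q_1 = a_1/‖a_1‖ = (0, -3, 1, -4)/5.0990 = (0.0000, -0.5883, 0.1961, -0.7845).
r_{12} = q_1·a_2 = -4.7068.
u_2 = a_2 + 4.7068·q_1 = (1.0000, 1.2308, 4.9231, 0.3077).
r_{22} = ‖u_2‖ = 5.1813.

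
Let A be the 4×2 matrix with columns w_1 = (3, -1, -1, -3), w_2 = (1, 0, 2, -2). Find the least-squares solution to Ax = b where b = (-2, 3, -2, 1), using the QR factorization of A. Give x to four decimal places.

x = (-0.2595, -0.6870)

w_1 = (3, -1, -1, -3); ‖w_1‖ = 4.4721, so q_1 = (0.6708, -0.2236, -0.2236, -0.6708).
q_1·w_2 = 0.6708·1 + (-0.2236)·0 + (-0.2236)·2 + (-0.6708)·(-2) = 1.5652.
u_2 = w_2 − 1.5652·q_1 = (-0.0500, 0.3500, 2.3500, -0.9500).
‖u_2‖ = 2.5593, so q_2 = (-0.0195, 0.1368, 0.9182, -0.3712).
Qᵀb = (-2.2361, -1.7583).
Back-substitute: x_2 = -1.7583/2.5593 = -0.6870.
x_1 = (-2.2361 − 1.5652·(-0.6870))/4.4721 = -0.2595.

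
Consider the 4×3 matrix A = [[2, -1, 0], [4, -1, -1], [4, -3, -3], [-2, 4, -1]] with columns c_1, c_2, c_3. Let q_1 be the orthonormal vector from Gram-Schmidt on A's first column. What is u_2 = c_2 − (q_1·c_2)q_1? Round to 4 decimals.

u_2 = (0.3000, 1.6000, -0.4000, 2.7000)

q_1 = c_1/‖c_1‖ = (2, 4, 4, -2)/6.3246 = (0.3162, 0.6325, 0.6325, -0.3162).
r_{12} = q_1·c_2 = -4.1110.
u_2 = c_2 + 4.1110·q_1 = (0.3000, 1.6000, -0.4000, 2.7000).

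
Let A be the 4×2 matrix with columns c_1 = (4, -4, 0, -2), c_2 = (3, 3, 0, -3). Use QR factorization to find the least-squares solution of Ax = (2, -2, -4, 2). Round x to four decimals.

c_1 = (4, -4, 0, -2); ‖c_1‖ = 6.0000, so q_1 = (0.6667, -0.6667, 0.0000, -0.3333).
q_1·c_2 = 0.6667·3 + (-0.6667)·3 + 0.0000·0 + (-0.3333)·(-3) = 1.0000.
u_2 = c_2 − 1.0000·q_1 = (2.3333, 3.6667, 0.0000, -2.6667).
‖u_2‖ = 5.0990, so q_2 = (0.4576, 0.7191, 0.0000, -0.5230).
Qᵀb = (2.0000, -1.5689).
Back-substitute: x_2 = -1.5689/5.0990 = -0.3077.
x_1 = (2.0000 − 1.0000·(-0.3077))/6.0000 = 0.3846.

x = (0.3846, -0.3077)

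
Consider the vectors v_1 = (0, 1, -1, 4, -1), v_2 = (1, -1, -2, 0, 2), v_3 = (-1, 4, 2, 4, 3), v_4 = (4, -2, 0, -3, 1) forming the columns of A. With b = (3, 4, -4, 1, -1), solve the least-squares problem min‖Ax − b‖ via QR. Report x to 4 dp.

x = (1.0644, 0.2230, 0.0201, 0.4868)

q_1 = v_1/‖v_1‖ = (0, 1, -1, 4, -1)/4.3589 = (0.0000, 0.2294, -0.2294, 0.9177, -0.2294).
r_{12} = q_1·v_2 = -0.2294.
u_2 = v_2 + 0.2294·q_1 = (1.0000, -0.9474, -2.0526, 0.2105, 1.9474).
‖u_2‖ = 3.1539, so q_2 = (0.3171, -0.3004, -0.6508, 0.0668, 0.6174).
r_{13} = q_1·v_3 = 3.4412; r_{23} = q_2·v_3 = -0.7009.
u_3 = v_3 − 3.4412·q_1 + 0.7009·q_2 = (-0.7778, 3.0000, 2.3333, 0.8889, 4.2222).
‖u_3‖ = 5.8023, so q_3 = (-0.1340, 0.5170, 0.4021, 0.1532, 0.7277).
r_{14} = q_1·v_4 = -3.4412; r_{24} = q_2·v_4 = 2.2862; r_{34} = q_3·v_4 = -1.3022.
u_4 = v_4 + 3.4412·q_1 − 2.2862·q_2 + 1.3022·q_3 = (3.1006, 0.1495, 1.2221, 0.2048, -0.2535).
‖u_4‖ = 3.3520, so q_4 = (0.9250, 0.0446, 0.3646, 0.0611, -0.0756).
Qᵀb = (2.9824, 1.8023, -0.5170, 1.6318).
Back-substitute: x_4 = 1.6318/3.3520 = 0.4868.
x_3 = (-0.5170 + 1.3022·0.4868)/5.8023 = 0.0201.
x_2 = (1.8023 + 0.7009·0.0201 − 2.2862·0.4868)/3.1539 = 0.2230.
x_1 = (2.9824 + 0.2294·0.2230 − 3.4412·0.0201 + 3.4412·0.4868)/4.3589 = 1.0644.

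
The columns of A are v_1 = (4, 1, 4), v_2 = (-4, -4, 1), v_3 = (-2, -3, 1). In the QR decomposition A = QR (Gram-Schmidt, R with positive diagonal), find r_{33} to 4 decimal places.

r_{33} = 0.4851

v_1 = (4, 1, 4); ‖v_1‖ = 5.7446, so q_1 = (0.6963, 0.1741, 0.6963).
q_1·v_2 = 0.6963·(-4) + 0.1741·(-4) + 0.6963·1 = -2.7852.
u_2 = v_2 + 2.7852·q_1 = (-2.0606, -3.5152, 2.9394).
‖u_2‖ = 5.0242, so q_2 = (-0.4101, -0.6996, 0.5850).
q_1·v_3 = 0.6963·(-2) + 0.1741·(-3) + 0.6963·1 = -1.2185; q_2·v_3 = (-0.4101)·(-2) + (-0.6996)·(-3) + 0.5850·1 = 3.5043.
u_3 = v_3 + 1.2185·q_1 − 3.5043·q_2 = (0.2857, -0.3361, -0.2017).
r_{33} = ‖u_3‖ = 0.4851.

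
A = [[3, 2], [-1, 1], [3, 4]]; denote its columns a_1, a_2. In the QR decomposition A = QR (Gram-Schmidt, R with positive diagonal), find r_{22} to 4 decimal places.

r_{22} = 2.4061

e_1 = a_1/‖a_1‖ = (3, -1, 3)/4.3589 = (0.6882, -0.2294, 0.6882).
r_{12} = e_1·a_2 = 3.9001.
u_2 = a_2 − 3.9001·e_1 = (-0.6842, 1.8947, 1.3158).
r_{22} = ‖u_2‖ = 2.4061.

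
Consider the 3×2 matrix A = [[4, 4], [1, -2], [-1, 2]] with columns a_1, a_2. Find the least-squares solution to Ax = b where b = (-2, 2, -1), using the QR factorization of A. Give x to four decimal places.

a_1 = (4, 1, -1); ‖a_1‖ = 4.2426, so e_1 = (0.9428, 0.2357, -0.2357).
e_1·a_2 = 0.9428·4 + 0.2357·(-2) + (-0.2357)·2 = 2.8284.
u_2 = a_2 − 2.8284·e_1 = (1.3333, -2.6667, 2.6667).
‖u_2‖ = 4.0000, so e_2 = (0.3333, -0.6667, 0.6667).
Qᵀb = (-1.1785, -2.6667).
Back-substitute: x_2 = -2.6667/4.0000 = -0.6667.
x_1 = (-1.1785 − 2.8284·(-0.6667))/4.2426 = 0.1667.

x = (0.1667, -0.6667)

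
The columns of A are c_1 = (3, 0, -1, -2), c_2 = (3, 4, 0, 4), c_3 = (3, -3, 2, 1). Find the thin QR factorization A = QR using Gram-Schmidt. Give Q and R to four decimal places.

c_1 = (3, 0, -1, -2); ‖c_1‖ = 3.7417, so e_1 = (0.8018, 0.0000, -0.2673, -0.5345).
e_1·c_2 = 0.8018·3 + 0.0000·4 + (-0.2673)·0 + (-0.5345)·4 = 0.2673.
u_2 = c_2 − 0.2673·e_1 = (2.7857, 4.0000, 0.0714, 4.1429).
‖u_2‖ = 6.3975, so e_2 = (0.4354, 0.6252, 0.0112, 0.6476).
e_1·c_3 = 0.8018·3 + 0.0000·(-3) + (-0.2673)·2 + (-0.5345)·1 = 1.3363; e_2·c_3 = 0.4354·3 + 0.6252·(-3) + 0.0112·2 + 0.6476·1 = 0.1005.
u_3 = c_3 − 1.3363·e_1 − 0.1005·e_2 = (1.8848, -3.0628, 2.3560, 1.6492).
‖u_3‖ = 4.6048, so e_3 = (0.4093, -0.6651, 0.5116, 0.3582).

Q = [[0.8018, 0.4354, 0.4093], [0.0000, 0.6252, -0.6651], [-0.2673, 0.0112, 0.5116], [-0.5345, 0.6476, 0.3582]], R = [[3.7417, 0.2673, 1.3363], [0.0000, 6.3975, 0.1005], [0.0000, 0.0000, 4.6048]]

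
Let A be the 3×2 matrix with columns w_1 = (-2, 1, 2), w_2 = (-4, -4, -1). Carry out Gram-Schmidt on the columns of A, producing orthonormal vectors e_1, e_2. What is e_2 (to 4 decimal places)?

e_2 = (-0.6232, -0.7400, -0.2532)

w_1 = (-2, 1, 2); ‖w_1‖ = 3.0000, so e_1 = (-0.6667, 0.3333, 0.6667).
e_1·w_2 = (-0.6667)·(-4) + 0.3333·(-4) + 0.6667·(-1) = 0.6667.
u_2 = w_2 − 0.6667·e_1 = (-3.5556, -4.2222, -1.4444).
‖u_2‖ = 5.7057, so e_2 = (-0.6232, -0.7400, -0.2532).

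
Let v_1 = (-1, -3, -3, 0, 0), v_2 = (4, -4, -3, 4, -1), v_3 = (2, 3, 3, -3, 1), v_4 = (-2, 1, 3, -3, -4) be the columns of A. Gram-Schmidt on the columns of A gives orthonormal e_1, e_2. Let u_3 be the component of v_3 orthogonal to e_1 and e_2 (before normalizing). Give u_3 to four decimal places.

v_1 = (-1, -3, -3, 0, 0); ‖v_1‖ = 4.3589, so e_1 = (-0.2294, -0.6882, -0.6882, 0.0000, 0.0000).
e_1·v_2 = (-0.2294)·4 + (-0.6882)·(-4) + (-0.6882)·(-3) + 0.0000·4 + 0.0000·(-1) = 3.9001.
u_2 = v_2 − 3.9001·e_1 = (4.8947, -1.3158, -0.3158, 4.0000, -1.0000).
‖u_2‖ = 6.5414, so e_2 = (0.7483, -0.2011, -0.0483, 0.6115, -0.1529).
e_1·v_3 = (-0.2294)·2 + (-0.6882)·3 + (-0.6882)·3 + 0.0000·(-3) + 0.0000·1 = -4.5883; e_2·v_3 = 0.7483·2 + (-0.2011)·3 + (-0.0483)·3 + 0.6115·(-3) + (-0.1529)·1 = -1.2391.
u_3 = v_3 + 4.5883·e_1 + 1.2391·e_2 = (1.8745, -0.4071, -0.2177, -2.2423, 0.8106).

u_3 = (1.8745, -0.4071, -0.2177, -2.2423, 0.8106)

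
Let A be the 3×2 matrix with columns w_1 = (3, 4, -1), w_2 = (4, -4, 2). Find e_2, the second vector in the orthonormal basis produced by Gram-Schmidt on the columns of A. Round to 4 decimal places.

w_1 = (3, 4, -1); ‖w_1‖ = 5.0990, so e_1 = (0.5883, 0.7845, -0.1961).
e_1·w_2 = 0.5883·4 + 0.7845·(-4) + (-0.1961)·2 = -1.1767.
u_2 = w_2 + 1.1767·e_1 = (4.6923, -3.0769, 1.7692).
‖u_2‖ = 5.8835, so e_2 = (0.7975, -0.5230, 0.3007).

e_2 = (0.7975, -0.5230, 0.3007)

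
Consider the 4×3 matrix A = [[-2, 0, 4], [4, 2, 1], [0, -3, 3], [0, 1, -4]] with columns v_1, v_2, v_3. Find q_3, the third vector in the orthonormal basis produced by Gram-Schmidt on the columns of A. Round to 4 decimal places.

q_3 = (0.7477, 0.3738, 0.0677, -0.5446)

q_1 = v_1/‖v_1‖ = (-2, 4, 0, 0)/4.4721 = (-0.4472, 0.8944, 0.0000, 0.0000).
r_{12} = q_1·v_2 = 1.7889.
u_2 = v_2 − 1.7889·q_1 = (0.8000, 0.4000, -3.0000, 1.0000).
‖u_2‖ = 3.2863, so q_2 = (0.2434, 0.1217, -0.9129, 0.3043).
r_{13} = q_1·v_3 = -0.8944; r_{23} = q_2·v_3 = -2.8603.
u_3 = v_3 + 0.8944·q_1 + 2.8603·q_2 = (4.2963, 2.1481, 0.3889, -3.1296).
‖u_3‖ = 5.7462, so q_3 = (0.7477, 0.3738, 0.0677, -0.5446).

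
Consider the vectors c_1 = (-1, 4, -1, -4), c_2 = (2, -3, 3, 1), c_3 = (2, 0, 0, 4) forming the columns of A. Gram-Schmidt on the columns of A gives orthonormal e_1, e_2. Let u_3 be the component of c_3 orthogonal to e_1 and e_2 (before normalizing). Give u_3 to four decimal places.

e_1 = c_1/‖c_1‖ = (-1, 4, -1, -4)/5.8310 = (-0.1715, 0.6860, -0.1715, -0.6860).
r_{12} = e_1·c_2 = -3.6015.
u_2 = c_2 + 3.6015·e_1 = (1.3824, -0.5294, 2.3824, -1.4706).
‖u_2‖ = 3.1669, so e_2 = (0.4365, -0.1672, 0.7523, -0.4644).
r_{13} = e_1·c_3 = -3.0870; r_{23} = e_2·c_3 = -0.9844.
u_3 = c_3 + 3.0870·e_1 + 0.9844·e_2 = (1.9003, 1.9531, 0.2111, 1.4252).

u_3 = (1.9003, 1.9531, 0.2111, 1.4252)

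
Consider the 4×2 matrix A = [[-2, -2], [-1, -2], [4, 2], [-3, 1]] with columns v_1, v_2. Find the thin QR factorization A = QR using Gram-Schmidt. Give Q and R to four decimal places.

v_1 = (-2, -1, 4, -3); ‖v_1‖ = 5.4772, so e_1 = (-0.3651, -0.1826, 0.7303, -0.5477).
e_1·v_2 = (-0.3651)·(-2) + (-0.1826)·(-2) + 0.7303·2 + (-0.5477)·1 = 2.0083.
u_2 = v_2 − 2.0083·e_1 = (-1.2667, -1.6333, 0.5333, 2.1000).
‖u_2‖ = 2.9944, so e_2 = (-0.4230, -0.5455, 0.1781, 0.7013).

Q = [[-0.3651, -0.4230], [-0.1826, -0.5455], [0.7303, 0.1781], [-0.5477, 0.7013]], R = [[5.4772, 2.0083], [0.0000, 2.9944]]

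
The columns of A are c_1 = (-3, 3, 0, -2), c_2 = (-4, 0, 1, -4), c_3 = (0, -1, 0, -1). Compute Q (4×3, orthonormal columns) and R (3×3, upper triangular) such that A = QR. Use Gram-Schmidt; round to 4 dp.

Q = [[-0.6396, -0.3306, 0.4979], [0.6396, -0.7085, 0.0696], [0.0000, 0.2598, -0.5783], [-0.4264, -0.5668, -0.6425]], R = [[4.6904, 4.2640, -0.2132], [0.0000, 3.8494, 1.2753], [0.0000, 0.0000, 0.5729]]

e_1 = c_1/‖c_1‖ = (-3, 3, 0, -2)/4.6904 = (-0.6396, 0.6396, 0.0000, -0.4264).
r_{12} = e_1·c_2 = 4.2640.
u_2 = c_2 − 4.2640·e_1 = (-1.2727, -2.7273, 1.0000, -2.1818).
‖u_2‖ = 3.8494, so e_2 = (-0.3306, -0.7085, 0.2598, -0.5668).
r_{13} = e_1·c_3 = -0.2132; r_{23} = e_2·c_3 = 1.2753.
u_3 = c_3 + 0.2132·e_1 − 1.2753·e_2 = (0.2853, 0.0399, -0.3313, -0.3681).
‖u_3‖ = 0.5729, so e_3 = (0.4979, 0.0696, -0.5783, -0.6425).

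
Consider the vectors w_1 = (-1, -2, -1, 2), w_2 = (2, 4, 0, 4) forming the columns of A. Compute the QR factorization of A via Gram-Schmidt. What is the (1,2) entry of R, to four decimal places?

r_{12} = -0.6325

w_1 = (-1, -2, -1, 2); ‖w_1‖ = 3.1623, so q_1 = (-0.3162, -0.6325, -0.3162, 0.6325).
r_{12} = q_1·w_2 = -0.6325.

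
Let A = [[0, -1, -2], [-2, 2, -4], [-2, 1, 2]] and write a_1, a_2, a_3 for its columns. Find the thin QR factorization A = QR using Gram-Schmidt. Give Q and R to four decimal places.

Q = [[0.0000, -0.8165, -0.5774], [-0.7071, 0.4082, -0.5774], [-0.7071, -0.4082, 0.5774]], R = [[2.8284, -2.1213, 1.4142], [0.0000, 1.2247, -0.8165], [0.0000, 0.0000, 4.6188]]

a_1 = (0, -2, -2); ‖a_1‖ = 2.8284, so e_1 = (0.0000, -0.7071, -0.7071).
e_1·a_2 = 0.0000·(-1) + (-0.7071)·2 + (-0.7071)·1 = -2.1213.
u_2 = a_2 + 2.1213·e_1 = (-1.0000, 0.5000, -0.5000).
‖u_2‖ = 1.2247, so e_2 = (-0.8165, 0.4082, -0.4082).
e_1·a_3 = 0.0000·(-2) + (-0.7071)·(-4) + (-0.7071)·2 = 1.4142; e_2·a_3 = (-0.8165)·(-2) + 0.4082·(-4) + (-0.4082)·2 = -0.8165.
u_3 = a_3 − 1.4142·e_1 + 0.8165·e_2 = (-2.6667, -2.6667, 2.6667).
‖u_3‖ = 4.6188, so e_3 = (-0.5774, -0.5774, 0.5774).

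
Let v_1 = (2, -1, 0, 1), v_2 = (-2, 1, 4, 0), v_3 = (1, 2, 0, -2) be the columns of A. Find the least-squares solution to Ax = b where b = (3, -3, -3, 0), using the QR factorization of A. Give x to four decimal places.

e_1 = v_1/‖v_1‖ = (2, -1, 0, 1)/2.4495 = (0.8165, -0.4082, 0.0000, 0.4082).
r_{12} = e_1·v_2 = -2.0412.
u_2 = v_2 + 2.0412·e_1 = (-0.3333, 0.1667, 4.0000, 0.8333).
‖u_2‖ = 4.1028, so e_2 = (-0.0812, 0.0406, 0.9749, 0.2031).
r_{13} = e_1·v_3 = -0.8165; r_{23} = e_2·v_3 = -0.4062.
u_3 = v_3 + 0.8165·e_1 + 0.4062·e_2 = (1.6337, 1.6832, 0.3960, -1.5842).
‖u_3‖ = 2.8580, so e_3 = (0.5716, 0.5889, 0.1386, -0.5543).
Qᵀb = (3.6742, -3.2904, -0.4677).
Back-substitute: x_3 = -0.4677/2.8580 = -0.1636.
x_2 = (-3.2904 + 0.4062·(-0.1636))/4.1028 = -0.8182.
x_1 = (3.6742 + 2.0412·(-0.8182) + 0.8165·(-0.1636))/2.4495 = 0.7636.

x = (0.7636, -0.8182, -0.1636)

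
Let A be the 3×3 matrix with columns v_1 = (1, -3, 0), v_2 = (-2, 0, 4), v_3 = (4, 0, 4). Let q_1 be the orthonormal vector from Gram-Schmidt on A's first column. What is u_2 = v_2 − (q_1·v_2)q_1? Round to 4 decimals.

u_2 = (-1.8000, -0.6000, 4.0000)

v_1 = (1, -3, 0); ‖v_1‖ = 3.1623, so q_1 = (0.3162, -0.9487, 0.0000).
q_1·v_2 = 0.3162·(-2) + (-0.9487)·0 + 0.0000·4 = -0.6325.
u_2 = v_2 + 0.6325·q_1 = (-1.8000, -0.6000, 4.0000).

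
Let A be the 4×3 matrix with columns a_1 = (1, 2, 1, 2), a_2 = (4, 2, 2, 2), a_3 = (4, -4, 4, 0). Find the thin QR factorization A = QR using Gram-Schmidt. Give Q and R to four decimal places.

Q = [[0.3162, 0.8971, -0.2275], [0.6325, -0.2760, -0.5915], [0.3162, 0.2070, 0.6825], [0.6325, -0.2760, 0.3640]], R = [[3.1623, 4.4272, 0.0000], [0.0000, 2.8983, 5.5205], [0.0000, 0.0000, 4.1861]]

a_1 = (1, 2, 1, 2); ‖a_1‖ = 3.1623, so q_1 = (0.3162, 0.6325, 0.3162, 0.6325).
q_1·a_2 = 0.3162·4 + 0.6325·2 + 0.3162·2 + 0.6325·2 = 4.4272.
u_2 = a_2 − 4.4272·q_1 = (2.6000, -0.8000, 0.6000, -0.8000).
‖u_2‖ = 2.8983, so q_2 = (0.8971, -0.2760, 0.2070, -0.2760).
q_1·a_3 = 0.3162·4 + 0.6325·(-4) + 0.3162·4 + 0.6325·0 = 0.0000; q_2·a_3 = 0.8971·4 + (-0.2760)·(-4) + 0.2070·4 + (-0.2760)·0 = 5.5205.
u_3 = a_3 + 0.0000·q_1 − 5.5205·q_2 = (-0.9524, -2.4762, 2.8571, 1.5238).
‖u_3‖ = 4.1861, so q_3 = (-0.2275, -0.5915, 0.6825, 0.3640).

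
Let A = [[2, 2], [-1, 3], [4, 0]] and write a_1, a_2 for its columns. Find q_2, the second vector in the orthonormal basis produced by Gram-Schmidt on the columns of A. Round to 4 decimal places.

a_1 = (2, -1, 4); ‖a_1‖ = 4.5826, so q_1 = (0.4364, -0.2182, 0.8729).
q_1·a_2 = 0.4364·2 + (-0.2182)·3 + 0.8729·0 = 0.2182.
u_2 = a_2 − 0.2182·q_1 = (1.9048, 3.0476, -0.1905).
‖u_2‖ = 3.5989, so q_2 = (0.5293, 0.8468, -0.0529).

q_2 = (0.5293, 0.8468, -0.0529)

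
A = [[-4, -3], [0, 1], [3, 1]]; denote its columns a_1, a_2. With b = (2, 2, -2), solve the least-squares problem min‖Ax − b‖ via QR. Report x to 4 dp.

a_1 = (-4, 0, 3); ‖a_1‖ = 5.0000, so q_1 = (-0.8000, 0.0000, 0.6000).
q_1·a_2 = (-0.8000)·(-3) + 0.0000·1 + 0.6000·1 = 3.0000.
u_2 = a_2 − 3.0000·q_1 = (-0.6000, 1.0000, -0.8000).
‖u_2‖ = 1.4142, so q_2 = (-0.4243, 0.7071, -0.5657).
Qᵀb = (-2.8000, 1.6971).
Back-substitute: x_2 = 1.6971/1.4142 = 1.2000.
x_1 = (-2.8000 − 3.0000·1.2000)/5.0000 = -1.2800.

x = (-1.2800, 1.2000)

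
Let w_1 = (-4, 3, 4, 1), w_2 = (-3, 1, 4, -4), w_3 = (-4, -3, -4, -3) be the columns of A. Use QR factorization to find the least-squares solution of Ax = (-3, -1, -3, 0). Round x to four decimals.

w_1 = (-4, 3, 4, 1); ‖w_1‖ = 6.4807, so q_1 = (-0.6172, 0.4629, 0.6172, 0.1543).
q_1·w_2 = (-0.6172)·(-3) + 0.4629·1 + 0.6172·4 + 0.1543·(-4) = 4.1662.
u_2 = w_2 − 4.1662·q_1 = (-0.4286, -0.9286, 1.4286, -4.6429).
‖u_2‖ = 4.9642, so q_2 = (-0.0863, -0.1871, 0.2878, -0.9353).
q_1·w_3 = (-0.6172)·(-4) + 0.4629·(-3) + 0.6172·(-4) + 0.1543·(-3) = -1.8516; q_2·w_3 = (-0.0863)·(-4) + (-0.1871)·(-3) + 0.2878·(-4) + (-0.9353)·(-3) = 2.5612.
u_3 = w_3 + 1.8516·q_1 − 2.5612·q_2 = (-4.9217, -1.6638, -3.5942, -0.3188).
‖u_3‖ = 6.3255, so q_3 = (-0.7781, -0.2630, -0.5682, -0.0504).
Qᵀb = (-0.4629, -0.4173, 4.3019).
Back-substitute: x_3 = 4.3019/6.3255 = 0.6801.
x_2 = (-0.4173 − 2.5612·0.6801)/4.9642 = -0.4349.
x_1 = (-0.4629 − 4.1662·(-0.4349) + 1.8516·0.6801)/6.4807 = 0.4025.

x = (0.4025, -0.4349, 0.6801)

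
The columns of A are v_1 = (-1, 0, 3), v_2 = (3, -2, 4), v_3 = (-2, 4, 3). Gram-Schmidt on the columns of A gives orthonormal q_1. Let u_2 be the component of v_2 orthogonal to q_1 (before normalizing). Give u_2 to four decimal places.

u_2 = (3.9000, -2.0000, 1.3000)

q_1 = v_1/‖v_1‖ = (-1, 0, 3)/3.1623 = (-0.3162, 0.0000, 0.9487).
r_{12} = q_1·v_2 = 2.8460.
u_2 = v_2 − 2.8460·q_1 = (3.9000, -2.0000, 1.3000).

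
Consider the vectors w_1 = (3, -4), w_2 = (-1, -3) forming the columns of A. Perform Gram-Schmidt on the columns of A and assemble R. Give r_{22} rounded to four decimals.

r_{22} = 2.6000

q_1 = w_1/‖w_1‖ = (3, -4)/5.0000 = (0.6000, -0.8000).
r_{12} = q_1·w_2 = 1.8000.
u_2 = w_2 − 1.8000·q_1 = (-2.0800, -1.5600).
r_{22} = ‖u_2‖ = 2.6000.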